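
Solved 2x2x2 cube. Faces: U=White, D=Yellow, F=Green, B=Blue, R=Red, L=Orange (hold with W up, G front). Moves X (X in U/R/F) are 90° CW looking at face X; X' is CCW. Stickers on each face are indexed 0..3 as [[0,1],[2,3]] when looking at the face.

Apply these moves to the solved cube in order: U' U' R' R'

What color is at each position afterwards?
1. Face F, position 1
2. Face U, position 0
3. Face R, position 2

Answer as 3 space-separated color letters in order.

After move 1 (U'): U=WWWW F=OOGG R=GGRR B=RRBB L=BBOO
After move 2 (U'): U=WWWW F=BBGG R=OORR B=GGBB L=RROO
After move 3 (R'): R=OROR U=WBWG F=BWGW D=YBYG B=YGYB
After move 4 (R'): R=RROO U=WYWY F=BBGG D=YWYW B=GGBB
Query 1: F[1] = B
Query 2: U[0] = W
Query 3: R[2] = O

Answer: B W O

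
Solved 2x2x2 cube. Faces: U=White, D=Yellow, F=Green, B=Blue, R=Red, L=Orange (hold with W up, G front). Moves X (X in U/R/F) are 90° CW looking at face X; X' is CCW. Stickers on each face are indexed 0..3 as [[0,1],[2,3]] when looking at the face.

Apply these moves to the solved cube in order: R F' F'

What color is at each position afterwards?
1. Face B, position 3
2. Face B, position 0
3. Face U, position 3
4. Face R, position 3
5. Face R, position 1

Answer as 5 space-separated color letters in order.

After move 1 (R): R=RRRR U=WGWG F=GYGY D=YBYB B=WBWB
After move 2 (F'): F=YYGG U=WGRR R=BRYR D=OOYB L=OGOW
After move 3 (F'): F=YGYG U=WGBY R=OROR D=GWYB L=OROR
Query 1: B[3] = B
Query 2: B[0] = W
Query 3: U[3] = Y
Query 4: R[3] = R
Query 5: R[1] = R

Answer: B W Y R R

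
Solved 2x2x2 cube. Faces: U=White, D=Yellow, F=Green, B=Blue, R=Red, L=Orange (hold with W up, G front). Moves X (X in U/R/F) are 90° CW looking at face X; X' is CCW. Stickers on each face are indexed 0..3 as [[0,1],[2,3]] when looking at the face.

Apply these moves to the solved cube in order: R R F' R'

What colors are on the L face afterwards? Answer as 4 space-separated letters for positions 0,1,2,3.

After move 1 (R): R=RRRR U=WGWG F=GYGY D=YBYB B=WBWB
After move 2 (R): R=RRRR U=WYWY F=GBGB D=YWYW B=GBGB
After move 3 (F'): F=BBGG U=WYRR R=WRYR D=OOYW L=OYOW
After move 4 (R'): R=RRWY U=WGRG F=BYGR D=OBYG B=WBOB
Query: L face = OYOW

Answer: O Y O W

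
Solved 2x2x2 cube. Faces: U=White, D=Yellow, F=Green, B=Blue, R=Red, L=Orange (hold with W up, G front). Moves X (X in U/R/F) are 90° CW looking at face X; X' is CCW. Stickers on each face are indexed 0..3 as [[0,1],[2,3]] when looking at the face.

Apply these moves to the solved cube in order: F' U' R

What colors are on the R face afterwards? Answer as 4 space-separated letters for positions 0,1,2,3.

After move 1 (F'): F=GGGG U=WWRR R=YRYR D=OOYY L=OWOW
After move 2 (U'): U=WRWR F=OWGG R=GGYR B=YRBB L=BBOW
After move 3 (R): R=YGRG U=WWWG F=OOGY D=OBYY B=RRRB
Query: R face = YGRG

Answer: Y G R G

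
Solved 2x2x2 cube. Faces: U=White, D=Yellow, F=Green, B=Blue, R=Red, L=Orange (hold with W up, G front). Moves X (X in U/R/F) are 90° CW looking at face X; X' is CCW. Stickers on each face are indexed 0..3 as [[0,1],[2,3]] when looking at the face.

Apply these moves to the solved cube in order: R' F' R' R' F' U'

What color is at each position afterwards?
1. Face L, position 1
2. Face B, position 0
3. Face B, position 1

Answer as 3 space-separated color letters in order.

Answer: B B Y

Derivation:
After move 1 (R'): R=RRRR U=WBWB F=GWGW D=YGYG B=YBYB
After move 2 (F'): F=WWGG U=WBRR R=GRYR D=OOYG L=OBOW
After move 3 (R'): R=RRGY U=WYRY F=WBGR D=OWYG B=GBOB
After move 4 (R'): R=RYRG U=WORG F=WYGY D=OBYR B=GBWB
After move 5 (F'): F=YYWG U=WORR R=BYOG D=BWYR L=OGOR
After move 6 (U'): U=ORWR F=OGWG R=YYOG B=BYWB L=GBOR
Query 1: L[1] = B
Query 2: B[0] = B
Query 3: B[1] = Y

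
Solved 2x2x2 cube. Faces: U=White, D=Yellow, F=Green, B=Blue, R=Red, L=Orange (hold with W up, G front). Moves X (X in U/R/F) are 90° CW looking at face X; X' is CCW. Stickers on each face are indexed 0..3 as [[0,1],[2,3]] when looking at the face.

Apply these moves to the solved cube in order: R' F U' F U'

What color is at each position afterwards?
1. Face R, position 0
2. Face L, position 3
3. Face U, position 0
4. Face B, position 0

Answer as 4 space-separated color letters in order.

Answer: W R O W

Derivation:
After move 1 (R'): R=RRRR U=WBWB F=GWGW D=YGYG B=YBYB
After move 2 (F): F=GGWW U=WBOO R=WRBR D=RRYG L=OYOG
After move 3 (U'): U=BOWO F=OYWW R=GGBR B=WRYB L=YBOG
After move 4 (F): F=WOWY U=BOGB R=WGOR D=BGYG L=YROR
After move 5 (U'): U=OBBG F=YRWY R=WOOR B=WGYB L=WROR
Query 1: R[0] = W
Query 2: L[3] = R
Query 3: U[0] = O
Query 4: B[0] = W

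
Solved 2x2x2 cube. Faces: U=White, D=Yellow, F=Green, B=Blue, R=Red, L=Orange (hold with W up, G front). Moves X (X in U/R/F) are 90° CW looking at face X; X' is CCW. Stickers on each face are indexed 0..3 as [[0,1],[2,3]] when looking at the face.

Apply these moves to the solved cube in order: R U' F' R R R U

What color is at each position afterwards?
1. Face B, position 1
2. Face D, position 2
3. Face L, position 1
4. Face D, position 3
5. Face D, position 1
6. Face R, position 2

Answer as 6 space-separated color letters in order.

After move 1 (R): R=RRRR U=WGWG F=GYGY D=YBYB B=WBWB
After move 2 (U'): U=GGWW F=OOGY R=GYRR B=RRWB L=WBOO
After move 3 (F'): F=OYOG U=GGGR R=BYYR D=BOYB L=WWOW
After move 4 (R): R=YBRY U=GYGG F=OOOB D=BWYR B=RRGB
After move 5 (R): R=RYYB U=GOGB F=OWOR D=BGYR B=GRYB
After move 6 (R): R=YRBY U=GWGR F=OGOR D=BYYG B=BROB
After move 7 (U): U=GGRW F=YROR R=BRBY B=WWOB L=OGOW
Query 1: B[1] = W
Query 2: D[2] = Y
Query 3: L[1] = G
Query 4: D[3] = G
Query 5: D[1] = Y
Query 6: R[2] = B

Answer: W Y G G Y B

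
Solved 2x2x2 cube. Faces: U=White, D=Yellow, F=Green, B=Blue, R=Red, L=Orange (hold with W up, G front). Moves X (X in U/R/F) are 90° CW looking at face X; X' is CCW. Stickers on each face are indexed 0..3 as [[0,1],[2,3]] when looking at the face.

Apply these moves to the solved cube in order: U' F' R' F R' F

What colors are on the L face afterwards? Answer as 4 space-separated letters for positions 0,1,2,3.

Answer: B Y O O

Derivation:
After move 1 (U'): U=WWWW F=OOGG R=GGRR B=RRBB L=BBOO
After move 2 (F'): F=OGOG U=WWGR R=YGYR D=BOYY L=BWOW
After move 3 (R'): R=GRYY U=WBGR F=OWOR D=BGYG B=YROB
After move 4 (F): F=OORW U=WBWW R=GRRY D=YGYG L=BBOG
After move 5 (R'): R=RYGR U=WOWY F=OBRW D=YOYW B=GRGB
After move 6 (F): F=ROWB U=WOGB R=WYYR D=GRYW L=BYOO
Query: L face = BYOO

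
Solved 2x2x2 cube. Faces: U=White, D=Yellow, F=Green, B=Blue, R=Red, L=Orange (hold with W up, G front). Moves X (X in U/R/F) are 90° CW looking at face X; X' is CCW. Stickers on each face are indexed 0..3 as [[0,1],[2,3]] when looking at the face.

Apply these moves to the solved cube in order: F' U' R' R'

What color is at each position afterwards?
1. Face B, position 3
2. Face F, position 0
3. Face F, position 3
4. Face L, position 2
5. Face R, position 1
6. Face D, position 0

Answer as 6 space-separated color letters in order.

Answer: B O Y O Y O

Derivation:
After move 1 (F'): F=GGGG U=WWRR R=YRYR D=OOYY L=OWOW
After move 2 (U'): U=WRWR F=OWGG R=GGYR B=YRBB L=BBOW
After move 3 (R'): R=GRGY U=WBWY F=ORGR D=OWYG B=YROB
After move 4 (R'): R=RYGG U=WOWY F=OBGY D=ORYR B=GRWB
Query 1: B[3] = B
Query 2: F[0] = O
Query 3: F[3] = Y
Query 4: L[2] = O
Query 5: R[1] = Y
Query 6: D[0] = O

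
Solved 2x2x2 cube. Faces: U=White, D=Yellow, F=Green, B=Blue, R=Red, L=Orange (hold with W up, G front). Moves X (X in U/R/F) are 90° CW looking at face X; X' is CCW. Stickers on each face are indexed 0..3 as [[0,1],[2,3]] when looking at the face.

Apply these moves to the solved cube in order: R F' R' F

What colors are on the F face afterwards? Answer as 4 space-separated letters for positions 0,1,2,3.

Answer: G Y R G

Derivation:
After move 1 (R): R=RRRR U=WGWG F=GYGY D=YBYB B=WBWB
After move 2 (F'): F=YYGG U=WGRR R=BRYR D=OOYB L=OGOW
After move 3 (R'): R=RRBY U=WWRW F=YGGR D=OYYG B=BBOB
After move 4 (F): F=GYRG U=WWWG R=RRWY D=BRYG L=OOOY
Query: F face = GYRG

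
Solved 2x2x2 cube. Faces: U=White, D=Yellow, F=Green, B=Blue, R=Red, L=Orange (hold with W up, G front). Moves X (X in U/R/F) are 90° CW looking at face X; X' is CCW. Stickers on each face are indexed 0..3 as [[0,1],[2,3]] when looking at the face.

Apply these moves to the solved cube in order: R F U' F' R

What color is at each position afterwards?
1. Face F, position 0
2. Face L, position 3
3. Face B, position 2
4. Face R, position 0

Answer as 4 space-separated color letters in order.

After move 1 (R): R=RRRR U=WGWG F=GYGY D=YBYB B=WBWB
After move 2 (F): F=GGYY U=WGOO R=WRGR D=RRYB L=OYOB
After move 3 (U'): U=GOWO F=OYYY R=GGGR B=WRWB L=WBOB
After move 4 (F'): F=YYOY U=GOGG R=RGRR D=BBYB L=WOOW
After move 5 (R): R=RRRG U=GYGY F=YBOB D=BWYW B=GROB
Query 1: F[0] = Y
Query 2: L[3] = W
Query 3: B[2] = O
Query 4: R[0] = R

Answer: Y W O R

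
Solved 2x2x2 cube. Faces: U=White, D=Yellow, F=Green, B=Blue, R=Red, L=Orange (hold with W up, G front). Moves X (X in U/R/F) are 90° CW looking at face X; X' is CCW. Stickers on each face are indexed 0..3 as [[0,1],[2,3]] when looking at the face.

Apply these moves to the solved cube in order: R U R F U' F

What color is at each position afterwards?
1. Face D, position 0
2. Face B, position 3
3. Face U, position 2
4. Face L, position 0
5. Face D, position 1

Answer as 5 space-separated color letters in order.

Answer: Y B W G G

Derivation:
After move 1 (R): R=RRRR U=WGWG F=GYGY D=YBYB B=WBWB
After move 2 (U): U=WWGG F=RRGY R=WBRR B=OOWB L=GYOO
After move 3 (R): R=RWRB U=WRGY F=RBGB D=YWYO B=GOWB
After move 4 (F): F=GRBB U=WROY R=GWYB D=RRYO L=GYOW
After move 5 (U'): U=RYWO F=GYBB R=GRYB B=GWWB L=GOOW
After move 6 (F): F=BGBY U=RYWO R=WROB D=YGYO L=GROR
Query 1: D[0] = Y
Query 2: B[3] = B
Query 3: U[2] = W
Query 4: L[0] = G
Query 5: D[1] = G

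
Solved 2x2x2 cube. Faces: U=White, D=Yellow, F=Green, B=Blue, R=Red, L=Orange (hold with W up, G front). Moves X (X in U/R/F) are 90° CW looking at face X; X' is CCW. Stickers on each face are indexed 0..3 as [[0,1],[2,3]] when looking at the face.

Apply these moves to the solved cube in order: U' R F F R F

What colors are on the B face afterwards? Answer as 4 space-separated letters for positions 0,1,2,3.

Answer: Y R O B

Derivation:
After move 1 (U'): U=WWWW F=OOGG R=GGRR B=RRBB L=BBOO
After move 2 (R): R=RGRG U=WOWG F=OYGY D=YBYR B=WRWB
After move 3 (F): F=GOYY U=WOOB R=WGGG D=RRYR L=BYOB
After move 4 (F): F=YGYO U=WOBY R=OGBG D=GWYR L=BROR
After move 5 (R): R=BOGG U=WGBO F=YWYR D=GWYW B=YROB
After move 6 (F): F=YYRW U=WGRR R=BOOG D=GBYW L=BGOW
Query: B face = YROB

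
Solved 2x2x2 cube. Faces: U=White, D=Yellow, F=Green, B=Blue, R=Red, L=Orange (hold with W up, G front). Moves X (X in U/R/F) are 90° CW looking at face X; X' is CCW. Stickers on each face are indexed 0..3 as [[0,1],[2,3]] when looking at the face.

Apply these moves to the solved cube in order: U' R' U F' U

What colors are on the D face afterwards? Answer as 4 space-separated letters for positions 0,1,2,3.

After move 1 (U'): U=WWWW F=OOGG R=GGRR B=RRBB L=BBOO
After move 2 (R'): R=GRGR U=WBWR F=OWGW D=YOYG B=YRYB
After move 3 (U): U=WWRB F=GRGW R=YRGR B=BBYB L=OWOO
After move 4 (F'): F=RWGG U=WWYG R=ORYR D=WOYG L=OBOR
After move 5 (U): U=YWGW F=ORGG R=BBYR B=OBYB L=RWOR
Query: D face = WOYG

Answer: W O Y G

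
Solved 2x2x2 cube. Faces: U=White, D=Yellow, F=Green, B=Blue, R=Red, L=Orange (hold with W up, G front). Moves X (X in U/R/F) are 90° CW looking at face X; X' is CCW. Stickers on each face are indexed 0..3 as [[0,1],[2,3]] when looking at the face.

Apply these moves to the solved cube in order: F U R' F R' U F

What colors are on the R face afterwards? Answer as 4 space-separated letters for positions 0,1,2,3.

After move 1 (F): F=GGGG U=WWOO R=WRWR D=RRYY L=OYOY
After move 2 (U): U=OWOW F=WRGG R=BBWR B=OYBB L=GGOY
After move 3 (R'): R=BRBW U=OBOO F=WWGW D=RRYG B=YYRB
After move 4 (F): F=GWWW U=OBYG R=OROW D=BBYG L=GROR
After move 5 (R'): R=RWOO U=ORYY F=GBWG D=BWYW B=GYBB
After move 6 (U): U=YOYR F=RWWG R=GYOO B=GRBB L=GBOR
After move 7 (F): F=WRGW U=YORB R=YYRO D=OGYW L=GBOW
Query: R face = YYRO

Answer: Y Y R O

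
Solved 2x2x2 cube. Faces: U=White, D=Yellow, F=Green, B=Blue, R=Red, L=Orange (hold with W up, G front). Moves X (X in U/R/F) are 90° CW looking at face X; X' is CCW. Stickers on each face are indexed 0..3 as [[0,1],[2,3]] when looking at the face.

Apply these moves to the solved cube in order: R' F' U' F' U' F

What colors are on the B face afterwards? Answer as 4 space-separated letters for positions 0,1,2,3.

Answer: O W Y B

Derivation:
After move 1 (R'): R=RRRR U=WBWB F=GWGW D=YGYG B=YBYB
After move 2 (F'): F=WWGG U=WBRR R=GRYR D=OOYG L=OBOW
After move 3 (U'): U=BRWR F=OBGG R=WWYR B=GRYB L=YBOW
After move 4 (F'): F=BGOG U=BRWY R=OWOR D=BWYG L=YROW
After move 5 (U'): U=RYBW F=YROG R=BGOR B=OWYB L=GROW
After move 6 (F): F=OYGR U=RYWR R=BGWR D=OBYG L=GBOW
Query: B face = OWYB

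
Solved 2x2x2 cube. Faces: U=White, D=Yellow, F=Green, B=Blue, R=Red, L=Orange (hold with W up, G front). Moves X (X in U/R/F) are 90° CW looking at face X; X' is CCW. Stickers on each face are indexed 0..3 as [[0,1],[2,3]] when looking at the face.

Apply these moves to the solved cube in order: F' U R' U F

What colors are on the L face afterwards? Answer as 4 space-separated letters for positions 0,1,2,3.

Answer: Y O O R

Derivation:
After move 1 (F'): F=GGGG U=WWRR R=YRYR D=OOYY L=OWOW
After move 2 (U): U=RWRW F=YRGG R=BBYR B=OWBB L=GGOW
After move 3 (R'): R=BRBY U=RBRO F=YWGW D=ORYG B=YWOB
After move 4 (U): U=RROB F=BRGW R=YWBY B=GGOB L=YWOW
After move 5 (F): F=GBWR U=RRWW R=OWBY D=BYYG L=YOOR
Query: L face = YOOR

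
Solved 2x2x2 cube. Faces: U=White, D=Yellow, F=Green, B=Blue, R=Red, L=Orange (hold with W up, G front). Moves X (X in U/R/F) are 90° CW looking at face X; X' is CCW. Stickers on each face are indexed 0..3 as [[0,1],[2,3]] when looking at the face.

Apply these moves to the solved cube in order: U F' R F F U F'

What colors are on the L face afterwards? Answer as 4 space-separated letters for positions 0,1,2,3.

Answer: Y G O G

Derivation:
After move 1 (U): U=WWWW F=RRGG R=BBRR B=OOBB L=GGOO
After move 2 (F'): F=RGRG U=WWBR R=YBYR D=GOYY L=GWOW
After move 3 (R): R=YYRB U=WGBG F=RORY D=GBYO B=ROWB
After move 4 (F): F=RRYO U=WGWW R=BYGB D=RYYO L=GGOB
After move 5 (F): F=YROR U=WGBG R=WYWB D=GBYO L=GROY
After move 6 (U): U=BWGG F=WYOR R=ROWB B=GRWB L=YROY
After move 7 (F'): F=YRWO U=BWRW R=BOGB D=RYYO L=YGOG
Query: L face = YGOG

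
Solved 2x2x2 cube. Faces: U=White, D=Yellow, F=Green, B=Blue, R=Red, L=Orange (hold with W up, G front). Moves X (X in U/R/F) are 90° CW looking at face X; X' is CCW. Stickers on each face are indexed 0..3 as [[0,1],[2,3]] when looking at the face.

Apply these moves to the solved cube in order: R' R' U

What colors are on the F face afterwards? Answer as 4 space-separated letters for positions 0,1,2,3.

After move 1 (R'): R=RRRR U=WBWB F=GWGW D=YGYG B=YBYB
After move 2 (R'): R=RRRR U=WYWY F=GBGB D=YWYW B=GBGB
After move 3 (U): U=WWYY F=RRGB R=GBRR B=OOGB L=GBOO
Query: F face = RRGB

Answer: R R G B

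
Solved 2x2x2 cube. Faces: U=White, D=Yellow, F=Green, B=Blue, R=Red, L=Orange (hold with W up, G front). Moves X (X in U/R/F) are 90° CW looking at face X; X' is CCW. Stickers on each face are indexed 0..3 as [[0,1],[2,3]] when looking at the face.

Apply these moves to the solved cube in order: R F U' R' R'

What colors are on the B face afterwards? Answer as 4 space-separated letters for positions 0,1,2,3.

After move 1 (R): R=RRRR U=WGWG F=GYGY D=YBYB B=WBWB
After move 2 (F): F=GGYY U=WGOO R=WRGR D=RRYB L=OYOB
After move 3 (U'): U=GOWO F=OYYY R=GGGR B=WRWB L=WBOB
After move 4 (R'): R=GRGG U=GWWW F=OOYO D=RYYY B=BRRB
After move 5 (R'): R=RGGG U=GRWB F=OWYW D=ROYO B=YRYB
Query: B face = YRYB

Answer: Y R Y B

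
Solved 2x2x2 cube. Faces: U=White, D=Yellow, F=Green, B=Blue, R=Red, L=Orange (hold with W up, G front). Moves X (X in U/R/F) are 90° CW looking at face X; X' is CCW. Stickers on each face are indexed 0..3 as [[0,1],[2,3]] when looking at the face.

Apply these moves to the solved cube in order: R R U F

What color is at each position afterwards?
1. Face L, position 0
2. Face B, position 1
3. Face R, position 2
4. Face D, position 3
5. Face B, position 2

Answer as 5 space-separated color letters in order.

Answer: G O Y W G

Derivation:
After move 1 (R): R=RRRR U=WGWG F=GYGY D=YBYB B=WBWB
After move 2 (R): R=RRRR U=WYWY F=GBGB D=YWYW B=GBGB
After move 3 (U): U=WWYY F=RRGB R=GBRR B=OOGB L=GBOO
After move 4 (F): F=GRBR U=WWOB R=YBYR D=RGYW L=GYOW
Query 1: L[0] = G
Query 2: B[1] = O
Query 3: R[2] = Y
Query 4: D[3] = W
Query 5: B[2] = G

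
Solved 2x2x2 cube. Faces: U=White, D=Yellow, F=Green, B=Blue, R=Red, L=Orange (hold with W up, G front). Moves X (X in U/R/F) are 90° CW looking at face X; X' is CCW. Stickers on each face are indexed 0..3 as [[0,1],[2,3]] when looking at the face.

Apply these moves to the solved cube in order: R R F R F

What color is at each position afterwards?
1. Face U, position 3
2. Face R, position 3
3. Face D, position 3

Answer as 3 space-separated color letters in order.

Answer: Y R G

Derivation:
After move 1 (R): R=RRRR U=WGWG F=GYGY D=YBYB B=WBWB
After move 2 (R): R=RRRR U=WYWY F=GBGB D=YWYW B=GBGB
After move 3 (F): F=GGBB U=WYOO R=WRYR D=RRYW L=OYOW
After move 4 (R): R=YWRR U=WGOB F=GRBW D=RGYG B=OBYB
After move 5 (F): F=BGWR U=WGWY R=OWBR D=RYYG L=OROG
Query 1: U[3] = Y
Query 2: R[3] = R
Query 3: D[3] = G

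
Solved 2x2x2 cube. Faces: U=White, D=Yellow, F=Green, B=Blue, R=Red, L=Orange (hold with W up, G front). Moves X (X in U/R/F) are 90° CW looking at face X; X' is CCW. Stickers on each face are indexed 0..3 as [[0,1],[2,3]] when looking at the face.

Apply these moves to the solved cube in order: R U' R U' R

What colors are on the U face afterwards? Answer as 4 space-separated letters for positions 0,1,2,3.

Answer: O B G B

Derivation:
After move 1 (R): R=RRRR U=WGWG F=GYGY D=YBYB B=WBWB
After move 2 (U'): U=GGWW F=OOGY R=GYRR B=RRWB L=WBOO
After move 3 (R): R=RGRY U=GOWY F=OBGB D=YWYR B=WRGB
After move 4 (U'): U=OYGW F=WBGB R=OBRY B=RGGB L=WROO
After move 5 (R): R=ROYB U=OBGB F=WWGR D=YGYR B=WGYB
Query: U face = OBGB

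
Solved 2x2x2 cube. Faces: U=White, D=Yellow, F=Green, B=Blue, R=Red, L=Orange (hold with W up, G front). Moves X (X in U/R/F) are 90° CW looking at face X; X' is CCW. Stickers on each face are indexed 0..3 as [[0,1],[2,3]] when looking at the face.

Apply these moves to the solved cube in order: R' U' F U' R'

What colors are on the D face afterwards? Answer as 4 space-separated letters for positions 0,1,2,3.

Answer: R Y Y O

Derivation:
After move 1 (R'): R=RRRR U=WBWB F=GWGW D=YGYG B=YBYB
After move 2 (U'): U=BBWW F=OOGW R=GWRR B=RRYB L=YBOO
After move 3 (F): F=GOWO U=BBOB R=WWWR D=RGYG L=YYOG
After move 4 (U'): U=BBBO F=YYWO R=GOWR B=WWYB L=RROG
After move 5 (R'): R=ORGW U=BYBW F=YBWO D=RYYO B=GWGB
Query: D face = RYYO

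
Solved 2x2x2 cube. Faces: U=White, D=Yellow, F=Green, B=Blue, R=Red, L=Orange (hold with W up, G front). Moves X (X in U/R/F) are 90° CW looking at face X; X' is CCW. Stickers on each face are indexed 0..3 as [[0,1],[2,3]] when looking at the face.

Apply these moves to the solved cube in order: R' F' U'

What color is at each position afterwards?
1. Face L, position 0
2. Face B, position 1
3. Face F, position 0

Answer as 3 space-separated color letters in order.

After move 1 (R'): R=RRRR U=WBWB F=GWGW D=YGYG B=YBYB
After move 2 (F'): F=WWGG U=WBRR R=GRYR D=OOYG L=OBOW
After move 3 (U'): U=BRWR F=OBGG R=WWYR B=GRYB L=YBOW
Query 1: L[0] = Y
Query 2: B[1] = R
Query 3: F[0] = O

Answer: Y R O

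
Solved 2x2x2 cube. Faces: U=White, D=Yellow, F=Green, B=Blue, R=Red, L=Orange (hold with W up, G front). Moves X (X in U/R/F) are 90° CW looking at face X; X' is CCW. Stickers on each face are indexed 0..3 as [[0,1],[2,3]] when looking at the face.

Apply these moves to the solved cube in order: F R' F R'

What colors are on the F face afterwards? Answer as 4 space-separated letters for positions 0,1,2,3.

Answer: G B O Y

Derivation:
After move 1 (F): F=GGGG U=WWOO R=WRWR D=RRYY L=OYOY
After move 2 (R'): R=RRWW U=WBOB F=GWGO D=RGYG B=YBRB
After move 3 (F): F=GGOW U=WBYY R=ORBW D=WRYG L=OROG
After move 4 (R'): R=RWOB U=WRYY F=GBOY D=WGYW B=GBRB
Query: F face = GBOY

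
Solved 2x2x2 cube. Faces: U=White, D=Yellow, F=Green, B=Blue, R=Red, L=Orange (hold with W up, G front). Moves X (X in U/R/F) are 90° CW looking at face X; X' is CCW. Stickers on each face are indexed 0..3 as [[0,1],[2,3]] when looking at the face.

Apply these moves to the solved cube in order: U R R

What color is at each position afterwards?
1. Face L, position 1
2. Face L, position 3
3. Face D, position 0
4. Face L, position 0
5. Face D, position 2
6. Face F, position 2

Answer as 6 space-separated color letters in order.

Answer: G O Y G Y G

Derivation:
After move 1 (U): U=WWWW F=RRGG R=BBRR B=OOBB L=GGOO
After move 2 (R): R=RBRB U=WRWG F=RYGY D=YBYO B=WOWB
After move 3 (R): R=RRBB U=WYWY F=RBGO D=YWYW B=GORB
Query 1: L[1] = G
Query 2: L[3] = O
Query 3: D[0] = Y
Query 4: L[0] = G
Query 5: D[2] = Y
Query 6: F[2] = G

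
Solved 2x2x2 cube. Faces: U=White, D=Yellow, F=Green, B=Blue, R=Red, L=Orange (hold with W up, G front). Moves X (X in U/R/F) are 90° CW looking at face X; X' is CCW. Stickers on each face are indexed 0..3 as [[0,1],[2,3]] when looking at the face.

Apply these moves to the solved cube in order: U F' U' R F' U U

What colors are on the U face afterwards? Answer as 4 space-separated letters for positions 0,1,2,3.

After move 1 (U): U=WWWW F=RRGG R=BBRR B=OOBB L=GGOO
After move 2 (F'): F=RGRG U=WWBR R=YBYR D=GOYY L=GWOW
After move 3 (U'): U=WRWB F=GWRG R=RGYR B=YBBB L=OOOW
After move 4 (R): R=YRRG U=WWWG F=GORY D=GBYY B=BBRB
After move 5 (F'): F=OYGR U=WWYR R=BRGG D=OWYY L=OGOW
After move 6 (U): U=YWRW F=BRGR R=BBGG B=OGRB L=OYOW
After move 7 (U): U=RYWW F=BBGR R=OGGG B=OYRB L=BROW
Query: U face = RYWW

Answer: R Y W W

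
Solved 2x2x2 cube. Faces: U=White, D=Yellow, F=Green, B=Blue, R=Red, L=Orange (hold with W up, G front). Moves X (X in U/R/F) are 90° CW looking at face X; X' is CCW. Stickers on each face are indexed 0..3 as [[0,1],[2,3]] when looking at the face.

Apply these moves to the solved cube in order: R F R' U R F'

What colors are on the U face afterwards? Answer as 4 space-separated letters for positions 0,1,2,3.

Answer: O R W G

Derivation:
After move 1 (R): R=RRRR U=WGWG F=GYGY D=YBYB B=WBWB
After move 2 (F): F=GGYY U=WGOO R=WRGR D=RRYB L=OYOB
After move 3 (R'): R=RRWG U=WWOW F=GGYO D=RGYY B=BBRB
After move 4 (U): U=OWWW F=RRYO R=BBWG B=OYRB L=GGOB
After move 5 (R): R=WBGB U=ORWO F=RGYY D=RRYO B=WYWB
After move 6 (F'): F=GYRY U=ORWG R=RBRB D=GBYO L=GOOW
Query: U face = ORWG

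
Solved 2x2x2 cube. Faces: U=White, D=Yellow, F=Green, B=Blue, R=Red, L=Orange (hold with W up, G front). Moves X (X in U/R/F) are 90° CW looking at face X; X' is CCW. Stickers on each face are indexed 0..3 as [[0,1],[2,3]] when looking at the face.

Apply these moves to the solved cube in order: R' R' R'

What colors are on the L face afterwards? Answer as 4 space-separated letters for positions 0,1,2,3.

Answer: O O O O

Derivation:
After move 1 (R'): R=RRRR U=WBWB F=GWGW D=YGYG B=YBYB
After move 2 (R'): R=RRRR U=WYWY F=GBGB D=YWYW B=GBGB
After move 3 (R'): R=RRRR U=WGWG F=GYGY D=YBYB B=WBWB
Query: L face = OOOO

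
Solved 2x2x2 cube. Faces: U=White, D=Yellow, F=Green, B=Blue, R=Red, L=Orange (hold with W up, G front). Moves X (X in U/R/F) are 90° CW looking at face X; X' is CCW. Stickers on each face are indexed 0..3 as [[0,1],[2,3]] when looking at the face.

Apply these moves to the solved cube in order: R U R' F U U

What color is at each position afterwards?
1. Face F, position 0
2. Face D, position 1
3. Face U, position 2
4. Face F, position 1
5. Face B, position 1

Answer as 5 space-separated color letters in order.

After move 1 (R): R=RRRR U=WGWG F=GYGY D=YBYB B=WBWB
After move 2 (U): U=WWGG F=RRGY R=WBRR B=OOWB L=GYOO
After move 3 (R'): R=BRWR U=WWGO F=RWGG D=YRYY B=BOBB
After move 4 (F): F=GRGW U=WWOY R=GROR D=WBYY L=GYOR
After move 5 (U): U=OWYW F=GRGW R=BOOR B=GYBB L=GROR
After move 6 (U): U=YOWW F=BOGW R=GYOR B=GRBB L=GROR
Query 1: F[0] = B
Query 2: D[1] = B
Query 3: U[2] = W
Query 4: F[1] = O
Query 5: B[1] = R

Answer: B B W O R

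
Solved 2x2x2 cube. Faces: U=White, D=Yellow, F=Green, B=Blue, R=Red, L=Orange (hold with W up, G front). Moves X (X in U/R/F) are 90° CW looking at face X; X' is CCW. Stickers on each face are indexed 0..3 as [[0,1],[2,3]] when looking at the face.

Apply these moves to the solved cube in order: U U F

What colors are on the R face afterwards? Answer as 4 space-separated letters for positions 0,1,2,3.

After move 1 (U): U=WWWW F=RRGG R=BBRR B=OOBB L=GGOO
After move 2 (U): U=WWWW F=BBGG R=OORR B=GGBB L=RROO
After move 3 (F): F=GBGB U=WWOR R=WOWR D=ROYY L=RYOY
Query: R face = WOWR

Answer: W O W R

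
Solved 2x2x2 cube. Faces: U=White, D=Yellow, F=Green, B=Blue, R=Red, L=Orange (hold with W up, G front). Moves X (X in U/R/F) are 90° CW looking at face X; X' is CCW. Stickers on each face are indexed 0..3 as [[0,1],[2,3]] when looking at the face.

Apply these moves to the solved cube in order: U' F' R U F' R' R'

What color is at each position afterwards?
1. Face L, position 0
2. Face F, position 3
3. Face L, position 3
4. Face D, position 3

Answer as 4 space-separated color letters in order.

After move 1 (U'): U=WWWW F=OOGG R=GGRR B=RRBB L=BBOO
After move 2 (F'): F=OGOG U=WWGR R=YGYR D=BOYY L=BWOW
After move 3 (R): R=YYRG U=WGGG F=OOOY D=BBYR B=RRWB
After move 4 (U): U=GWGG F=YYOY R=RRRG B=BWWB L=OOOW
After move 5 (F'): F=YYYO U=GWRR R=BRBG D=OWYR L=OGOG
After move 6 (R'): R=RGBB U=GWRB F=YWYR D=OYYO B=RWWB
After move 7 (R'): R=GBRB U=GWRR F=YWYB D=OWYR B=OWYB
Query 1: L[0] = O
Query 2: F[3] = B
Query 3: L[3] = G
Query 4: D[3] = R

Answer: O B G R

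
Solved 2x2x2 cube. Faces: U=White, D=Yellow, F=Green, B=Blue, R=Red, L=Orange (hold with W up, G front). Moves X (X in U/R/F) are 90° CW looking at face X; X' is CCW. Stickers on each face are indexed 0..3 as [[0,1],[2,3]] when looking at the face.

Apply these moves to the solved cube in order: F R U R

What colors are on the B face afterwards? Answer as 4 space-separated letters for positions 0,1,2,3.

Answer: G Y W B

Derivation:
After move 1 (F): F=GGGG U=WWOO R=WRWR D=RRYY L=OYOY
After move 2 (R): R=WWRR U=WGOG F=GRGY D=RBYB B=OBWB
After move 3 (U): U=OWGG F=WWGY R=OBRR B=OYWB L=GROY
After move 4 (R): R=RORB U=OWGY F=WBGB D=RWYO B=GYWB
Query: B face = GYWB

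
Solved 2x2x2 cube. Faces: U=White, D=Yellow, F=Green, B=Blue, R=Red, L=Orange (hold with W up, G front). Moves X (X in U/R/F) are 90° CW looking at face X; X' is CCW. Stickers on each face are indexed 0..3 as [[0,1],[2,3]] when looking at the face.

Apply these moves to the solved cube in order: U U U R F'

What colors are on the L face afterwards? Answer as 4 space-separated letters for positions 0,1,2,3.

Answer: B G O W

Derivation:
After move 1 (U): U=WWWW F=RRGG R=BBRR B=OOBB L=GGOO
After move 2 (U): U=WWWW F=BBGG R=OORR B=GGBB L=RROO
After move 3 (U): U=WWWW F=OOGG R=GGRR B=RRBB L=BBOO
After move 4 (R): R=RGRG U=WOWG F=OYGY D=YBYR B=WRWB
After move 5 (F'): F=YYOG U=WORR R=BGYG D=BOYR L=BGOW
Query: L face = BGOW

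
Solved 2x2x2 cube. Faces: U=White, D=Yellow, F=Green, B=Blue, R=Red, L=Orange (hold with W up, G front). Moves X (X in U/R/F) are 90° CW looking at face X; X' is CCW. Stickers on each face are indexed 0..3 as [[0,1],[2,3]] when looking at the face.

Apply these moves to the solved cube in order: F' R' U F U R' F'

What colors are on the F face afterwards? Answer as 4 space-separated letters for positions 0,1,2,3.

Answer: R W B R

Derivation:
After move 1 (F'): F=GGGG U=WWRR R=YRYR D=OOYY L=OWOW
After move 2 (R'): R=RRYY U=WBRB F=GWGR D=OGYG B=YBOB
After move 3 (U): U=RWBB F=RRGR R=YBYY B=OWOB L=GWOW
After move 4 (F): F=GRRR U=RWWW R=BBBY D=YYYG L=GOOG
After move 5 (U): U=WRWW F=BBRR R=OWBY B=GOOB L=GROG
After move 6 (R'): R=WYOB U=WOWG F=BRRW D=YBYR B=GOYB
After move 7 (F'): F=RWBR U=WOWO R=BYYB D=RGYR L=GGOW
Query: F face = RWBR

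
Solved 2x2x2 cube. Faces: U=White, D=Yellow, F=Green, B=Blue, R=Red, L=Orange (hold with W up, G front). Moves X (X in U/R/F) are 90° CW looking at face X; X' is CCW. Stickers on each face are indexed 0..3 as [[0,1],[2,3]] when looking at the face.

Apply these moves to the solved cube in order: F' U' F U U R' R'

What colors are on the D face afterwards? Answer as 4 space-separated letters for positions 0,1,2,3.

After move 1 (F'): F=GGGG U=WWRR R=YRYR D=OOYY L=OWOW
After move 2 (U'): U=WRWR F=OWGG R=GGYR B=YRBB L=BBOW
After move 3 (F): F=GOGW U=WRWB R=WGRR D=YGYY L=BOOO
After move 4 (U): U=WWBR F=WGGW R=YRRR B=BOBB L=GOOO
After move 5 (U): U=BWRW F=YRGW R=BORR B=GOBB L=WGOO
After move 6 (R'): R=ORBR U=BBRG F=YWGW D=YRYW B=YOGB
After move 7 (R'): R=RROB U=BGRY F=YBGG D=YWYW B=WORB
Query: D face = YWYW

Answer: Y W Y W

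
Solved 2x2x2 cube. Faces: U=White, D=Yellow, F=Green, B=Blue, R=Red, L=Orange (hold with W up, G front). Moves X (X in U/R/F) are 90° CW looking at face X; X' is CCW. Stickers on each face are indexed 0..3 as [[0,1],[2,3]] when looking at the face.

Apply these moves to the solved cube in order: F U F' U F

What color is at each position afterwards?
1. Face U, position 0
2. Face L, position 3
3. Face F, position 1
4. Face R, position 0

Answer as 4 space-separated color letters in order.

After move 1 (F): F=GGGG U=WWOO R=WRWR D=RRYY L=OYOY
After move 2 (U): U=OWOW F=WRGG R=BBWR B=OYBB L=GGOY
After move 3 (F'): F=RGWG U=OWBW R=RBRR D=GYYY L=GWOO
After move 4 (U): U=BOWW F=RBWG R=OYRR B=GWBB L=RGOO
After move 5 (F): F=WRGB U=BOOG R=WYWR D=ROYY L=RGOY
Query 1: U[0] = B
Query 2: L[3] = Y
Query 3: F[1] = R
Query 4: R[0] = W

Answer: B Y R W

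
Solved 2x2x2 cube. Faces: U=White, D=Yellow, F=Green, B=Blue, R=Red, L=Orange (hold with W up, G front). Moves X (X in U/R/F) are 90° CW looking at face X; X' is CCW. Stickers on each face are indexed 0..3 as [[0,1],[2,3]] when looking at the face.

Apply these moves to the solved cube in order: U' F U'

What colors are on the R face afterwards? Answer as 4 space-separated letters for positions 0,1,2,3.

After move 1 (U'): U=WWWW F=OOGG R=GGRR B=RRBB L=BBOO
After move 2 (F): F=GOGO U=WWOB R=WGWR D=RGYY L=BYOY
After move 3 (U'): U=WBWO F=BYGO R=GOWR B=WGBB L=RROY
Query: R face = GOWR

Answer: G O W R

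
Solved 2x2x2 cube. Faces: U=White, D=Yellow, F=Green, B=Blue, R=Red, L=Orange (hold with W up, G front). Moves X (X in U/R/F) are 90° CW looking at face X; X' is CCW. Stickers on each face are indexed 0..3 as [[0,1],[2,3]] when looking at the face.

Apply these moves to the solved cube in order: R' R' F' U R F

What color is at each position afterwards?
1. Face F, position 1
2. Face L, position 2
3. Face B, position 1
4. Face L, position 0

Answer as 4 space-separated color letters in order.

After move 1 (R'): R=RRRR U=WBWB F=GWGW D=YGYG B=YBYB
After move 2 (R'): R=RRRR U=WYWY F=GBGB D=YWYW B=GBGB
After move 3 (F'): F=BBGG U=WYRR R=WRYR D=OOYW L=OYOW
After move 4 (U): U=RWRY F=WRGG R=GBYR B=OYGB L=BBOW
After move 5 (R): R=YGRB U=RRRG F=WOGW D=OGYO B=YYWB
After move 6 (F): F=GWWO U=RRWB R=RGGB D=RYYO L=BOOG
Query 1: F[1] = W
Query 2: L[2] = O
Query 3: B[1] = Y
Query 4: L[0] = B

Answer: W O Y B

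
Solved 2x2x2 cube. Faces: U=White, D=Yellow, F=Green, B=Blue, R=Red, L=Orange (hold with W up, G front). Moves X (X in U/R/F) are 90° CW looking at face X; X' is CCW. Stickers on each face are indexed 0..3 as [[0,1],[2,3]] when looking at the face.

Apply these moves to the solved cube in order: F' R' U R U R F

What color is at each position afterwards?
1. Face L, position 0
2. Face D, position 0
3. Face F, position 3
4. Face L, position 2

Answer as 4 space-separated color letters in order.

Answer: R B O O

Derivation:
After move 1 (F'): F=GGGG U=WWRR R=YRYR D=OOYY L=OWOW
After move 2 (R'): R=RRYY U=WBRB F=GWGR D=OGYG B=YBOB
After move 3 (U): U=RWBB F=RRGR R=YBYY B=OWOB L=GWOW
After move 4 (R): R=YYYB U=RRBR F=RGGG D=OOYO B=BWWB
After move 5 (U): U=BRRR F=YYGG R=BWYB B=GWWB L=RGOW
After move 6 (R): R=YBBW U=BYRG F=YOGO D=OWYG B=RWRB
After move 7 (F): F=GYOO U=BYWG R=RBGW D=BYYG L=ROOW
Query 1: L[0] = R
Query 2: D[0] = B
Query 3: F[3] = O
Query 4: L[2] = O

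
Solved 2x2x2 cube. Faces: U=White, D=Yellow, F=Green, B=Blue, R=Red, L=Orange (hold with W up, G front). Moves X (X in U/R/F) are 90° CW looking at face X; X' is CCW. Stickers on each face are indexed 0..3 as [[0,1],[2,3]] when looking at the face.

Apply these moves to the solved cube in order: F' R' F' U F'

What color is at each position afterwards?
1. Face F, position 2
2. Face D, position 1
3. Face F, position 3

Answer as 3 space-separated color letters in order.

After move 1 (F'): F=GGGG U=WWRR R=YRYR D=OOYY L=OWOW
After move 2 (R'): R=RRYY U=WBRB F=GWGR D=OGYG B=YBOB
After move 3 (F'): F=WRGG U=WBRY R=GROY D=WWYG L=OBOR
After move 4 (U): U=RWYB F=GRGG R=YBOY B=OBOB L=WROR
After move 5 (F'): F=RGGG U=RWYO R=WBWY D=RRYG L=WBOY
Query 1: F[2] = G
Query 2: D[1] = R
Query 3: F[3] = G

Answer: G R G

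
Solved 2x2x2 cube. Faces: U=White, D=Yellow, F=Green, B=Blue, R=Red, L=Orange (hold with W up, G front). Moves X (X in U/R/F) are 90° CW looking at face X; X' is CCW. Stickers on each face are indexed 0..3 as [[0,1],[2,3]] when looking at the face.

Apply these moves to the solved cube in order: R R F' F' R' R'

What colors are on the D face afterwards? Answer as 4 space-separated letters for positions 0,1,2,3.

Answer: Y Y Y Y

Derivation:
After move 1 (R): R=RRRR U=WGWG F=GYGY D=YBYB B=WBWB
After move 2 (R): R=RRRR U=WYWY F=GBGB D=YWYW B=GBGB
After move 3 (F'): F=BBGG U=WYRR R=WRYR D=OOYW L=OYOW
After move 4 (F'): F=BGBG U=WYWY R=OROR D=YWYW L=OROR
After move 5 (R'): R=RROO U=WGWG F=BYBY D=YGYG B=WBWB
After move 6 (R'): R=RORO U=WWWW F=BGBG D=YYYY B=GBGB
Query: D face = YYYY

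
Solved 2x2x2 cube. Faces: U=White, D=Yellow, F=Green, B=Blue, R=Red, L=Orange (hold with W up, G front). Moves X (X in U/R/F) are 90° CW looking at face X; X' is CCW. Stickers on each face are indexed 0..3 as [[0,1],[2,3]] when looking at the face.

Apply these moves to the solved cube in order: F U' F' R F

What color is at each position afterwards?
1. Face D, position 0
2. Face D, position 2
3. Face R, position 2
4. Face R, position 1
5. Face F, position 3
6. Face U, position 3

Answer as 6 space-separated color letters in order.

Answer: R Y G R Y O

Derivation:
After move 1 (F): F=GGGG U=WWOO R=WRWR D=RRYY L=OYOY
After move 2 (U'): U=WOWO F=OYGG R=GGWR B=WRBB L=BBOY
After move 3 (F'): F=YGOG U=WOGW R=RGRR D=BYYY L=BOOW
After move 4 (R): R=RRRG U=WGGG F=YYOY D=BBYW B=WROB
After move 5 (F): F=OYYY U=WGWO R=GRGG D=RRYW L=BBOB
Query 1: D[0] = R
Query 2: D[2] = Y
Query 3: R[2] = G
Query 4: R[1] = R
Query 5: F[3] = Y
Query 6: U[3] = O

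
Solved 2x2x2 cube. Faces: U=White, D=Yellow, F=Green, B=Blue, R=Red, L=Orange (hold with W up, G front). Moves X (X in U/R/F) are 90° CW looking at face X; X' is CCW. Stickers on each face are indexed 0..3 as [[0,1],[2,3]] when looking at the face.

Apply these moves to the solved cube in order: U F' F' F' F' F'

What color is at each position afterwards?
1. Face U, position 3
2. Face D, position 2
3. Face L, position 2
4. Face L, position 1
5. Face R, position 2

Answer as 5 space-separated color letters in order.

After move 1 (U): U=WWWW F=RRGG R=BBRR B=OOBB L=GGOO
After move 2 (F'): F=RGRG U=WWBR R=YBYR D=GOYY L=GWOW
After move 3 (F'): F=GGRR U=WWYY R=OBGR D=WWYY L=GROB
After move 4 (F'): F=GRGR U=WWOG R=WBWR D=RBYY L=GYOY
After move 5 (F'): F=RRGG U=WWWW R=BBRR D=YYYY L=GGOO
After move 6 (F'): F=RGRG U=WWBR R=YBYR D=GOYY L=GWOW
Query 1: U[3] = R
Query 2: D[2] = Y
Query 3: L[2] = O
Query 4: L[1] = W
Query 5: R[2] = Y

Answer: R Y O W Y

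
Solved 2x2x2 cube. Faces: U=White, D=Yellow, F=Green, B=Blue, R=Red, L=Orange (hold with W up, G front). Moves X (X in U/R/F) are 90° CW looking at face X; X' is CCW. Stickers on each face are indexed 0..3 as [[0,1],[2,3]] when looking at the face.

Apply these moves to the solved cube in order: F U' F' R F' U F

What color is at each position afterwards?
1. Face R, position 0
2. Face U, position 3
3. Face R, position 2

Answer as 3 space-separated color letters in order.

Answer: R Y G

Derivation:
After move 1 (F): F=GGGG U=WWOO R=WRWR D=RRYY L=OYOY
After move 2 (U'): U=WOWO F=OYGG R=GGWR B=WRBB L=BBOY
After move 3 (F'): F=YGOG U=WOGW R=RGRR D=BYYY L=BOOW
After move 4 (R): R=RRRG U=WGGG F=YYOY D=BBYW B=WROB
After move 5 (F'): F=YYYO U=WGRR R=BRBG D=OWYW L=BGOG
After move 6 (U): U=RWRG F=BRYO R=WRBG B=BGOB L=YYOG
After move 7 (F): F=YBOR U=RWGY R=RRGG D=BWYW L=YOOW
Query 1: R[0] = R
Query 2: U[3] = Y
Query 3: R[2] = G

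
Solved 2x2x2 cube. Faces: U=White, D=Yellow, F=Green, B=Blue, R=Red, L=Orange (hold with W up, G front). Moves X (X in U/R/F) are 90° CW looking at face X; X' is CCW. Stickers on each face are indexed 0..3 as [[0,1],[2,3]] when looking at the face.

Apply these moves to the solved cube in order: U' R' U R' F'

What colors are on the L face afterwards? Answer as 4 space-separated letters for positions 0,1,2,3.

Answer: O B O R

Derivation:
After move 1 (U'): U=WWWW F=OOGG R=GGRR B=RRBB L=BBOO
After move 2 (R'): R=GRGR U=WBWR F=OWGW D=YOYG B=YRYB
After move 3 (U): U=WWRB F=GRGW R=YRGR B=BBYB L=OWOO
After move 4 (R'): R=RRYG U=WYRB F=GWGB D=YRYW B=GBOB
After move 5 (F'): F=WBGG U=WYRY R=RRYG D=WOYW L=OBOR
Query: L face = OBOR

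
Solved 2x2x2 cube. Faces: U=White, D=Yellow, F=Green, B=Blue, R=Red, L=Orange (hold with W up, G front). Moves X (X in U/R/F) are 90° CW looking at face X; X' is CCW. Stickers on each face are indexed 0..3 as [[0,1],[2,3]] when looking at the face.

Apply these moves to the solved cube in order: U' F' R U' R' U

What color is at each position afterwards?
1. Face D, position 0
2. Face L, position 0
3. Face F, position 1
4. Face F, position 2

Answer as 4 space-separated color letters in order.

Answer: B B G O

Derivation:
After move 1 (U'): U=WWWW F=OOGG R=GGRR B=RRBB L=BBOO
After move 2 (F'): F=OGOG U=WWGR R=YGYR D=BOYY L=BWOW
After move 3 (R): R=YYRG U=WGGG F=OOOY D=BBYR B=RRWB
After move 4 (U'): U=GGWG F=BWOY R=OORG B=YYWB L=RROW
After move 5 (R'): R=OGOR U=GWWY F=BGOG D=BWYY B=RYBB
After move 6 (U): U=WGYW F=OGOG R=RYOR B=RRBB L=BGOW
Query 1: D[0] = B
Query 2: L[0] = B
Query 3: F[1] = G
Query 4: F[2] = O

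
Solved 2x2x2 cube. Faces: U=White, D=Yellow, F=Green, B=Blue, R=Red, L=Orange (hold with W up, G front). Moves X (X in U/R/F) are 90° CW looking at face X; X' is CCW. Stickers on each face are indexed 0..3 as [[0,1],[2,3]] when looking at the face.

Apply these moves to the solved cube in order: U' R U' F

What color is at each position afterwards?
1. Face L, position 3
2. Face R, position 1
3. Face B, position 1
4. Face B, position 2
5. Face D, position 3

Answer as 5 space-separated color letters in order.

After move 1 (U'): U=WWWW F=OOGG R=GGRR B=RRBB L=BBOO
After move 2 (R): R=RGRG U=WOWG F=OYGY D=YBYR B=WRWB
After move 3 (U'): U=OGWW F=BBGY R=OYRG B=RGWB L=WROO
After move 4 (F): F=GBYB U=OGOR R=WYWG D=ROYR L=WYOB
Query 1: L[3] = B
Query 2: R[1] = Y
Query 3: B[1] = G
Query 4: B[2] = W
Query 5: D[3] = R

Answer: B Y G W R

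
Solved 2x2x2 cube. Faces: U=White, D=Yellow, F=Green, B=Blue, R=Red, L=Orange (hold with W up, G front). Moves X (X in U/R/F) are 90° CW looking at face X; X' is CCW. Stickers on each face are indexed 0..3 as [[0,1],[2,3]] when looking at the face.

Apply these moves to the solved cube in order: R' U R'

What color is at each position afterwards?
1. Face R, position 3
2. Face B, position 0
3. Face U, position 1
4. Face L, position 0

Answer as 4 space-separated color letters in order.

After move 1 (R'): R=RRRR U=WBWB F=GWGW D=YGYG B=YBYB
After move 2 (U): U=WWBB F=RRGW R=YBRR B=OOYB L=GWOO
After move 3 (R'): R=BRYR U=WYBO F=RWGB D=YRYW B=GOGB
Query 1: R[3] = R
Query 2: B[0] = G
Query 3: U[1] = Y
Query 4: L[0] = G

Answer: R G Y G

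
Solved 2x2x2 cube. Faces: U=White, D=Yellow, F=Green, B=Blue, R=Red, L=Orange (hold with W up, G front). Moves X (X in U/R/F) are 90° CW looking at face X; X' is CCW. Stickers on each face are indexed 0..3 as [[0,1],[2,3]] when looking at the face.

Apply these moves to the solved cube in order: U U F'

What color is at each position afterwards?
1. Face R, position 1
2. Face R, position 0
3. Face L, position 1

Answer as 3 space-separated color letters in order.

Answer: O Y W

Derivation:
After move 1 (U): U=WWWW F=RRGG R=BBRR B=OOBB L=GGOO
After move 2 (U): U=WWWW F=BBGG R=OORR B=GGBB L=RROO
After move 3 (F'): F=BGBG U=WWOR R=YOYR D=ROYY L=RWOW
Query 1: R[1] = O
Query 2: R[0] = Y
Query 3: L[1] = W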